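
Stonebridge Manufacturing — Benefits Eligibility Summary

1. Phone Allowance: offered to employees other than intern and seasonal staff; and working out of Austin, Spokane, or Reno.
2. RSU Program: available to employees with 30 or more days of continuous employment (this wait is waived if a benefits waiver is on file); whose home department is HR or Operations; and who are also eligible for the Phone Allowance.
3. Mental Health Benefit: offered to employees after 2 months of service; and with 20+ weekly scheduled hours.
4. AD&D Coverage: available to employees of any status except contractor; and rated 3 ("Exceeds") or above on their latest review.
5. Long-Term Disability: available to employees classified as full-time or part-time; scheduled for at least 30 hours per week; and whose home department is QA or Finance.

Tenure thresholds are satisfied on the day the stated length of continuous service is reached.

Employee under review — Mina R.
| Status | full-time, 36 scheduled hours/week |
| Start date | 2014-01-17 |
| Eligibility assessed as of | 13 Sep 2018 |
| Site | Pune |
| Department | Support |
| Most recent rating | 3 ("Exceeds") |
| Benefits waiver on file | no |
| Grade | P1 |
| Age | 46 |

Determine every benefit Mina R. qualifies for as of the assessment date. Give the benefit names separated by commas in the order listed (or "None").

Service from 2014-01-17 to 13 Sep 2018: 1700 days.
Phone Allowance — status full-time ✓ (not excluded); site Pune ✗ (not Austin, Spokane, or Reno) → not eligible.
RSU Program — no waiver, service 1700 days ≥ 30 days ✓; dept Support ✗ → not eligible.
Mental Health Benefit — service 1700 days ≥ 2 months (≈60 days) ✓; 36 hrs/wk ≥ 20 ✓ → eligible.
AD&D Coverage — status full-time ✓ (not excluded); rating 3 ≥ 3 ✓ → eligible.
Long-Term Disability — status full-time ✓; 36 hrs/wk ≥ 30 ✓; dept Support ✗ → not eligible.

Mental Health Benefit, AD&D Coverage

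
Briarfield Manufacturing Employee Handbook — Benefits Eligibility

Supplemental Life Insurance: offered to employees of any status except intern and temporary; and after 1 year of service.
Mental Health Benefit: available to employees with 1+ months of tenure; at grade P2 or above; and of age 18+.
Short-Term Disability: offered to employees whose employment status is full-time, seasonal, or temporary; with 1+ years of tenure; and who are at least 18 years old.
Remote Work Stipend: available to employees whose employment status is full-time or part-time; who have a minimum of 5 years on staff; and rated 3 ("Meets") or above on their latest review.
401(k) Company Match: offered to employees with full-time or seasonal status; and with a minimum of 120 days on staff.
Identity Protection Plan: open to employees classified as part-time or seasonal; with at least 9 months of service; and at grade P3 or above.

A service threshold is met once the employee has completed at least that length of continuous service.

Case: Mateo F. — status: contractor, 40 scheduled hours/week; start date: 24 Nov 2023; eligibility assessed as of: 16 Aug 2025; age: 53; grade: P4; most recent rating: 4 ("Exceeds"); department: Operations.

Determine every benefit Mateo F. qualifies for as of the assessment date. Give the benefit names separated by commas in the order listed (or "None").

Supplemental Life Insurance, Mental Health Benefit

Service from 24 Nov 2023 to 16 Aug 2025: 631 days.
Supplemental Life Insurance — status contractor ✓ (not excluded); service 631 days ≥ 1 year (≈365 days) ✓ → eligible.
Mental Health Benefit — service 631 days ≥ 1 month (≈30 days) ✓; grade P4 ≥ P2 ✓; age 53 ≥ 18 ✓ → eligible.
Short-Term Disability — status contractor ✗ (requires full-time, seasonal, or temporary) → not eligible.
Remote Work Stipend — status contractor ✗ (requires full-time or part-time) → not eligible.
401(k) Company Match — status contractor ✗ (requires full-time or seasonal) → not eligible.
Identity Protection Plan — status contractor ✗ (requires part-time or seasonal) → not eligible.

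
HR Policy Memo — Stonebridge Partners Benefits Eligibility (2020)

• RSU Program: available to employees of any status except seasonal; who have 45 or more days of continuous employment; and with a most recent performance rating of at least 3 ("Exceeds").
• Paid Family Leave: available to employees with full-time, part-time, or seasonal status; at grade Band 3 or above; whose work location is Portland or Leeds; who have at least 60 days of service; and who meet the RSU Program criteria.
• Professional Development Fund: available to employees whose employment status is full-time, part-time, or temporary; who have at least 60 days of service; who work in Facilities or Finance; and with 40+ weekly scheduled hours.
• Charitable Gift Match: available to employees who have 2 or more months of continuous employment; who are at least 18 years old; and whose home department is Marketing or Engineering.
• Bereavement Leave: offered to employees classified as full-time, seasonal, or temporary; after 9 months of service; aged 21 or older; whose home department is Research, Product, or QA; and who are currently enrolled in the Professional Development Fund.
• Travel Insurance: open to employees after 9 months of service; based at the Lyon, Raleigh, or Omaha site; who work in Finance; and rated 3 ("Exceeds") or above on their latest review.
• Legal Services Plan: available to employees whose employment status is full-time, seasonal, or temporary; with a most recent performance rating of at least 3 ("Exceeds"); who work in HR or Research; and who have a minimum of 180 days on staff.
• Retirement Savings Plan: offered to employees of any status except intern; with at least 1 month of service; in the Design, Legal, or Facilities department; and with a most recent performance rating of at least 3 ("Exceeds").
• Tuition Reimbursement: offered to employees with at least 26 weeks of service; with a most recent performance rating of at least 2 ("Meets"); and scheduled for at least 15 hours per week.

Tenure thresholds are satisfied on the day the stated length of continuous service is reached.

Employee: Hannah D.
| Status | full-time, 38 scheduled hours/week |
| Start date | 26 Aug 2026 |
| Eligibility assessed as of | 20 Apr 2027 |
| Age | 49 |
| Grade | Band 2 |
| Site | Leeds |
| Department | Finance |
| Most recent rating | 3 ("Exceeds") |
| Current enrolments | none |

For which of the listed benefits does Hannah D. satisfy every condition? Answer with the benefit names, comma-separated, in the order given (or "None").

Service from 26 Aug 2026 to 20 Apr 2027: 237 days.
RSU Program — status full-time ✓ (not excluded); service 237 days ≥ 45 days ✓; rating 3 ≥ 3 ✓ → eligible.
Paid Family Leave — status full-time ✓; grade Band 2 < Band 3 ✗ → not eligible.
Professional Development Fund — status full-time ✓; service 237 days ≥ 60 days ✓; dept Finance ✓; 38 hrs/wk < 40 ✗ → not eligible.
Charitable Gift Match — service 237 days ≥ 2 months (≈60 days) ✓; age 49 ≥ 18 ✓; dept Finance ✗ → not eligible.
Bereavement Leave — status full-time ✓; service 237 days < 9 months (≈270 days) ✗ → not eligible.
Travel Insurance — service 237 days < 9 months (≈270 days) ✗ → not eligible.
Legal Services Plan — status full-time ✓; rating 3 ≥ 3 ✓; dept Finance ✗ → not eligible.
Retirement Savings Plan — status full-time ✓ (not excluded); service 237 days ≥ 1 month (≈30 days) ✓; dept Finance ✗ → not eligible.
Tuition Reimbursement — service 237 days ≥ 26 weeks (≈182 days) ✓; rating 3 ≥ 2 ✓; 38 hrs/wk ≥ 15 ✓ → eligible.

RSU Program, Tuition Reimbursement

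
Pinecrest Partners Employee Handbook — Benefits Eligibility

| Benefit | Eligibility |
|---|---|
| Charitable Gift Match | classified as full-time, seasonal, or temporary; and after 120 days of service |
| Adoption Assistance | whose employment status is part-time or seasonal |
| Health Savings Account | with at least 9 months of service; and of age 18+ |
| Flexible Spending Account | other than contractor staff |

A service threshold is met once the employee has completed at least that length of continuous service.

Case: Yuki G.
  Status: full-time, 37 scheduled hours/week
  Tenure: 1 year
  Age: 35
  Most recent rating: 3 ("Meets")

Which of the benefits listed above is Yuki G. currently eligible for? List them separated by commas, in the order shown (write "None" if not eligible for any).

Charitable Gift Match, Health Savings Account, Flexible Spending Account

Charitable Gift Match — status full-time ✓; service 1 year ≥ 120 days ✓ → eligible.
Adoption Assistance — status full-time ✗ (requires part-time or seasonal) → not eligible.
Health Savings Account — service 1 year ≥ 9 months (≈270 days) ✓; age 35 ≥ 18 ✓ → eligible.
Flexible Spending Account — status full-time ✓ (not excluded) → eligible.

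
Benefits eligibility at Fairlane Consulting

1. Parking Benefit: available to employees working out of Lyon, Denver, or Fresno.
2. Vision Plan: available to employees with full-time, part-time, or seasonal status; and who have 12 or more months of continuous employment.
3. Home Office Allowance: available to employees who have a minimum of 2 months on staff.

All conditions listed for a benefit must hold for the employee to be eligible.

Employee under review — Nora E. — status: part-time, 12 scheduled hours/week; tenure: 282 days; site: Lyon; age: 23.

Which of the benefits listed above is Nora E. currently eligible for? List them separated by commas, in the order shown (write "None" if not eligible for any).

Parking Benefit — site Lyon ✓ → eligible.
Vision Plan — status part-time ✓; service 282 days < 12 months (≈360 days) ✗ → not eligible.
Home Office Allowance — service 282 days ≥ 2 months (≈60 days) ✓ → eligible.

Parking Benefit, Home Office Allowance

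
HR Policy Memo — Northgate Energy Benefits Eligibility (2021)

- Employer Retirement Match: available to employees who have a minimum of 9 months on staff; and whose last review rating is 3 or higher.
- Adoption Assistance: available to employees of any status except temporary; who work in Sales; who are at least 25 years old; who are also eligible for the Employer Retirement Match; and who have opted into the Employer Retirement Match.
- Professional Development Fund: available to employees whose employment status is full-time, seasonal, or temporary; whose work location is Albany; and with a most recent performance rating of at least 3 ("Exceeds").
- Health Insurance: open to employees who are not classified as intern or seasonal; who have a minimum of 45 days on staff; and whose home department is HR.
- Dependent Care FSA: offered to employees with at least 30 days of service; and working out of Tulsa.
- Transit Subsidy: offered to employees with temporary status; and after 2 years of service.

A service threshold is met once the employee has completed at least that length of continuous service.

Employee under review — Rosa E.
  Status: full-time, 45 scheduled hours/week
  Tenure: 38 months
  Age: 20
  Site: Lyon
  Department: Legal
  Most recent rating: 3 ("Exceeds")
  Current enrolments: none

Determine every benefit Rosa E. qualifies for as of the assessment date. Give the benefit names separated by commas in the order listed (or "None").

Employer Retirement Match

Employer Retirement Match — service 38 months ≥ 9 months ✓; rating 3 ≥ 3 ✓ → eligible.
Adoption Assistance — status full-time ✓ (not excluded); dept Legal ✗ → not eligible.
Professional Development Fund — status full-time ✓; site Lyon ✗ (not Albany) → not eligible.
Health Insurance — status full-time ✓ (not excluded); service 38 months ≥ 45 days ✓; dept Legal ✗ → not eligible.
Dependent Care FSA — service 38 months ≥ 30 days ✓; site Lyon ✗ (not Tulsa) → not eligible.
Transit Subsidy — status full-time ✗ (requires temporary) → not eligible.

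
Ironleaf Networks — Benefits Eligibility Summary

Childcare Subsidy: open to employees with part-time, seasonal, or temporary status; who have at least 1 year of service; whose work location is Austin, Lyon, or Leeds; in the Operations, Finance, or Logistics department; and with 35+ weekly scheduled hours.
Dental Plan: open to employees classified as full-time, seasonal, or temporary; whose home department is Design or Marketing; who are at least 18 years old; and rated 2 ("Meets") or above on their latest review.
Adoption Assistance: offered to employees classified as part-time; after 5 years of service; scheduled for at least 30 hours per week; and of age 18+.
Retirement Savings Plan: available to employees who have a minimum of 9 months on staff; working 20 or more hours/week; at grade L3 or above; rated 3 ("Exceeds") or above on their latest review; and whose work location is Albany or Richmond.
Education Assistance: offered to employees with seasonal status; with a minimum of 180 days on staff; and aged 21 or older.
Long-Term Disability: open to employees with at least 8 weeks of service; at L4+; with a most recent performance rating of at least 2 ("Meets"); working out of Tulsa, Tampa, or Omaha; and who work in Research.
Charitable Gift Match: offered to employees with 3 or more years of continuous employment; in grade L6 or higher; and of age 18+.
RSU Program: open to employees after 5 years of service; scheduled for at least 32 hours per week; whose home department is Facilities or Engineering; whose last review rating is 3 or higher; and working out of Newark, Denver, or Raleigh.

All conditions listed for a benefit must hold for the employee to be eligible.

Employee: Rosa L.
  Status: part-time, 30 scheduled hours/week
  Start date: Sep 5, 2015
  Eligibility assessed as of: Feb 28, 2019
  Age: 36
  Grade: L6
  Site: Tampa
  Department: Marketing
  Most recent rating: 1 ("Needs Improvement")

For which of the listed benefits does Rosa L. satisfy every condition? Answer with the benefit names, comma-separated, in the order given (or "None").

Service from Sep 5, 2015 to Feb 28, 2019: 1272 days.
Childcare Subsidy — status part-time ✓; service 1272 days ≥ 1 year (≈365 days) ✓; site Tampa ✗ (not Austin, Lyon, or Leeds) → not eligible.
Dental Plan — status part-time ✗ (requires full-time, seasonal, or temporary) → not eligible.
Adoption Assistance — status part-time ✓; service 1272 days < 5 years (≈1825 days) ✗ → not eligible.
Retirement Savings Plan — service 1272 days ≥ 9 months (≈270 days) ✓; 30 hrs/wk ≥ 20 ✓; grade L6 ≥ L3 ✓; rating 1 < 3 ✗ → not eligible.
Education Assistance — status part-time ✗ (requires seasonal) → not eligible.
Long-Term Disability — service 1272 days ≥ 8 weeks (≈56 days) ✓; grade L6 ≥ L4 ✓; rating 1 < 2 ✗ → not eligible.
Charitable Gift Match — service 1272 days ≥ 3 years (≈1095 days) ✓; grade L6 ≥ L6 ✓; age 36 ≥ 18 ✓ → eligible.
RSU Program — service 1272 days < 5 years (≈1825 days) ✗ → not eligible.

Charitable Gift Match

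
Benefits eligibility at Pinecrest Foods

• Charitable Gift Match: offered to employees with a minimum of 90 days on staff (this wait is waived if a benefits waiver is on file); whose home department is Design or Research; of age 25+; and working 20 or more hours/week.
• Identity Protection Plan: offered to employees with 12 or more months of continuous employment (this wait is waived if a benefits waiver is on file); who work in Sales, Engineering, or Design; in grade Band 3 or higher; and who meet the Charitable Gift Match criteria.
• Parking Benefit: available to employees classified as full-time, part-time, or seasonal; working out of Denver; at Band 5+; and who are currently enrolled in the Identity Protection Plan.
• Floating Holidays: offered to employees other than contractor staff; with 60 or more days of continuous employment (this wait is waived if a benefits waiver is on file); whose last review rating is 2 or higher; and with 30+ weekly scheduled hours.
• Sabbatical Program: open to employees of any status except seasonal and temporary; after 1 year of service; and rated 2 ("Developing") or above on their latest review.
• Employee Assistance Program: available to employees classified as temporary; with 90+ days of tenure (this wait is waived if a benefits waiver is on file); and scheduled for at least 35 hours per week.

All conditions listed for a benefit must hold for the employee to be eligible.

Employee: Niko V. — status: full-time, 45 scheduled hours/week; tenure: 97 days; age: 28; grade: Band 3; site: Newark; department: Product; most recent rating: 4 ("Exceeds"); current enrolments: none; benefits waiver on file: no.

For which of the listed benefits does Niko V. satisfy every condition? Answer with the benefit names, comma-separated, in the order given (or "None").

Floating Holidays

Charitable Gift Match — no waiver, service 97 days ≥ 90 days ✓; dept Product ✗ → not eligible.
Identity Protection Plan — no waiver, service 97 days < 12 months (≈360 days) ✗ → not eligible.
Parking Benefit — status full-time ✓; site Newark ✗ (not Denver) → not eligible.
Floating Holidays — status full-time ✓ (not excluded); no waiver, service 97 days ≥ 60 days ✓; rating 4 ≥ 2 ✓; 45 hrs/wk ≥ 30 ✓ → eligible.
Sabbatical Program — status full-time ✓ (not excluded); service 97 days < 1 year (≈365 days) ✗ → not eligible.
Employee Assistance Program — status full-time ✗ (requires temporary) → not eligible.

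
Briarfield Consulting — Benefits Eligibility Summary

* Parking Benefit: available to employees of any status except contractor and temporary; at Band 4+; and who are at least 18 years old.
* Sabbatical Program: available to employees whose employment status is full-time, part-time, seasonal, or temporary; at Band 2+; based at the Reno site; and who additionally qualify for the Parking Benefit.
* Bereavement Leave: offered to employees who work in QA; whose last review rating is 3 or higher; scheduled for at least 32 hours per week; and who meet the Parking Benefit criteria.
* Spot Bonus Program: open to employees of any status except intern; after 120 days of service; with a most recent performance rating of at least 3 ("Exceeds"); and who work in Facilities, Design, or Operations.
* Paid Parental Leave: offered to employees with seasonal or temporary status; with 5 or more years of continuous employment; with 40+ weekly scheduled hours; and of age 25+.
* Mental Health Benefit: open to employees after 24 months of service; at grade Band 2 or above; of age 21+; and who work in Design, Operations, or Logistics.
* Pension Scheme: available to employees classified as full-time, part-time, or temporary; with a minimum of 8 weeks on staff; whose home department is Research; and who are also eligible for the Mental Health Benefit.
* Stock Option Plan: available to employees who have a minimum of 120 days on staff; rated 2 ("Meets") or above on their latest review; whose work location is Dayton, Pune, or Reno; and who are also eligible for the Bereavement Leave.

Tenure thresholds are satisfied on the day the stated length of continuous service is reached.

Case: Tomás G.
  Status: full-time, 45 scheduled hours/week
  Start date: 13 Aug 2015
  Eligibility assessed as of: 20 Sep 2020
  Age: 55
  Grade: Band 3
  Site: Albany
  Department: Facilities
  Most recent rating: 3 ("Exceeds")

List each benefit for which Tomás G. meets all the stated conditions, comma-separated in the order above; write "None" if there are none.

Service from 13 Aug 2015 to 20 Sep 2020: 1865 days.
Parking Benefit — status full-time ✓ (not excluded); grade Band 3 < Band 4 ✗ → not eligible.
Sabbatical Program — status full-time ✓; grade Band 3 ≥ Band 2 ✓; site Albany ✗ (not Reno) → not eligible.
Bereavement Leave — dept Facilities ✗ → not eligible.
Spot Bonus Program — status full-time ✓ (not excluded); service 1865 days ≥ 120 days ✓; rating 3 ≥ 3 ✓; dept Facilities ✓ → eligible.
Paid Parental Leave — status full-time ✗ (requires seasonal or temporary) → not eligible.
Mental Health Benefit — service 1865 days ≥ 24 months (≈720 days) ✓; grade Band 3 ≥ Band 2 ✓; age 55 ≥ 21 ✓; dept Facilities ✗ → not eligible.
Pension Scheme — status full-time ✓; service 1865 days ≥ 8 weeks (≈56 days) ✓; dept Facilities ✗ → not eligible.
Stock Option Plan — service 1865 days ≥ 120 days ✓; rating 3 ≥ 2 ✓; site Albany ✗ (not Dayton, Pune, or Reno) → not eligible.

Spot Bonus Program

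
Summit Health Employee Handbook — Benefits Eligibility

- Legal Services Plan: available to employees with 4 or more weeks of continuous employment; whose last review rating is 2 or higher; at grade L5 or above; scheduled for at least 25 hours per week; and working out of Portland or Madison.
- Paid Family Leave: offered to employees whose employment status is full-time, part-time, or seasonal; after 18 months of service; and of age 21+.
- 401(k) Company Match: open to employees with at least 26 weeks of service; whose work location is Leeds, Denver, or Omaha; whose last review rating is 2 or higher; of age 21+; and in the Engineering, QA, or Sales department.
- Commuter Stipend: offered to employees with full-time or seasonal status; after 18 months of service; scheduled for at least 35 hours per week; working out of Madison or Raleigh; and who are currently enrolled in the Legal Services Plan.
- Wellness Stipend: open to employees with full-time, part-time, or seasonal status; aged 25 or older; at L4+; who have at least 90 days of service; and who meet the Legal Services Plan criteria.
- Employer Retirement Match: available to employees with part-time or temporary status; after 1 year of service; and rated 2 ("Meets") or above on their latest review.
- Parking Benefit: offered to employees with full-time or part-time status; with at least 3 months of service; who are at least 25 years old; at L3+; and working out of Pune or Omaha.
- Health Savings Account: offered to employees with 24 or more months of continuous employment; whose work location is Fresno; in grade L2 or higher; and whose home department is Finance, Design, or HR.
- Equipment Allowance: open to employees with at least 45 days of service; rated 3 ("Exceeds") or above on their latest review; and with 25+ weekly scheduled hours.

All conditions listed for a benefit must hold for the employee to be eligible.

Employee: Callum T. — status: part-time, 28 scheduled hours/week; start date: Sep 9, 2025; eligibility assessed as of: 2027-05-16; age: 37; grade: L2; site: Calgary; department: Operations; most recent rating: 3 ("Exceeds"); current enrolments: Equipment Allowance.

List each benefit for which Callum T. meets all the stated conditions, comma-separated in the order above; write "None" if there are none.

Paid Family Leave, Employer Retirement Match, Equipment Allowance

Service from Sep 9, 2025 to 2027-05-16: 614 days.
Legal Services Plan — service 614 days ≥ 4 weeks (≈28 days) ✓; rating 3 ≥ 2 ✓; grade L2 < L5 ✗ → not eligible.
Paid Family Leave — status part-time ✓; service 614 days ≥ 18 months (≈540 days) ✓; age 37 ≥ 21 ✓ → eligible.
401(k) Company Match — service 614 days ≥ 26 weeks (≈182 days) ✓; site Calgary ✗ (not Leeds, Denver, or Omaha) → not eligible.
Commuter Stipend — status part-time ✗ (requires full-time or seasonal) → not eligible.
Wellness Stipend — status part-time ✓; age 37 ≥ 25 ✓; grade L2 < L4 ✗ → not eligible.
Employer Retirement Match — status part-time ✓; service 614 days ≥ 1 year (≈365 days) ✓; rating 3 ≥ 2 ✓ → eligible.
Parking Benefit — status part-time ✓; service 614 days ≥ 3 months (≈90 days) ✓; age 37 ≥ 25 ✓; grade L2 < L3 ✗ → not eligible.
Health Savings Account — service 614 days < 24 months (≈720 days) ✗ → not eligible.
Equipment Allowance — service 614 days ≥ 45 days ✓; rating 3 ≥ 3 ✓; 28 hrs/wk ≥ 25 ✓ → eligible.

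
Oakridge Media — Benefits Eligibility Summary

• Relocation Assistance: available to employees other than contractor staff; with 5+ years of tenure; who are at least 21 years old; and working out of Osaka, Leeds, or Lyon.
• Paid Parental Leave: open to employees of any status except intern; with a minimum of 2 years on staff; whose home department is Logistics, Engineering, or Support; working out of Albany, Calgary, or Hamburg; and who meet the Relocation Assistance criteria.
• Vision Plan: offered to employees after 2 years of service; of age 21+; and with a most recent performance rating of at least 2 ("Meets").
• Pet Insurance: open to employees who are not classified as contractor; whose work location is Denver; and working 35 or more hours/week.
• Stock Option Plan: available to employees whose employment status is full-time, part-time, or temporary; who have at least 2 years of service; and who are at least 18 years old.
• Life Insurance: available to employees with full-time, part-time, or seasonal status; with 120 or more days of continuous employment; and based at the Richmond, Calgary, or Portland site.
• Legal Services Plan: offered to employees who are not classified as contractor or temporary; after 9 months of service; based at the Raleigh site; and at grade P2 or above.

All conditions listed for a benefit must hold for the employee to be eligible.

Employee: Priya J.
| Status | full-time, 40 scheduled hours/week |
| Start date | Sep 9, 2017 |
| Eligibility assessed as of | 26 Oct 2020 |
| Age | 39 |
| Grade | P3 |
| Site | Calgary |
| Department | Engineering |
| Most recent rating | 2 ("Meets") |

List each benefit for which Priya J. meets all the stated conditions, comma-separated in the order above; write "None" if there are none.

Service from Sep 9, 2017 to 26 Oct 2020: 1143 days.
Relocation Assistance — status full-time ✓ (not excluded); service 1143 days < 5 years (≈1825 days) ✗ → not eligible.
Paid Parental Leave — status full-time ✓ (not excluded); service 1143 days ≥ 2 years (≈730 days) ✓; dept Engineering ✓; site Calgary ✓; not eligible for Relocation Assistance ✗ → not eligible.
Vision Plan — service 1143 days ≥ 2 years (≈730 days) ✓; age 39 ≥ 21 ✓; rating 2 ≥ 2 ✓ → eligible.
Pet Insurance — status full-time ✓ (not excluded); site Calgary ✗ (not Denver) → not eligible.
Stock Option Plan — status full-time ✓; service 1143 days ≥ 2 years (≈730 days) ✓; age 39 ≥ 18 ✓ → eligible.
Life Insurance — status full-time ✓; service 1143 days ≥ 120 days ✓; site Calgary ✓ → eligible.
Legal Services Plan — status full-time ✓ (not excluded); service 1143 days ≥ 9 months (≈270 days) ✓; site Calgary ✗ (not Raleigh) → not eligible.

Vision Plan, Stock Option Plan, Life Insurance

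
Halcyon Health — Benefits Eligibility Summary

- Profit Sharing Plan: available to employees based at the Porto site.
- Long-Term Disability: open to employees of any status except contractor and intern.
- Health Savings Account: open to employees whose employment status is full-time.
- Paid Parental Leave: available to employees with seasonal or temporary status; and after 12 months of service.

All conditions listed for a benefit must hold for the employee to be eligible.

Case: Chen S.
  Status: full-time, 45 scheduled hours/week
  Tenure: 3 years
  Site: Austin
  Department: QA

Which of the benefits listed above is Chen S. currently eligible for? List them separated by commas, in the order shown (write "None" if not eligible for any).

Profit Sharing Plan — site Austin ✗ (not Porto) → not eligible.
Long-Term Disability — status full-time ✓ (not excluded) → eligible.
Health Savings Account — status full-time ✓ → eligible.
Paid Parental Leave — status full-time ✗ (requires seasonal or temporary) → not eligible.

Long-Term Disability, Health Savings Account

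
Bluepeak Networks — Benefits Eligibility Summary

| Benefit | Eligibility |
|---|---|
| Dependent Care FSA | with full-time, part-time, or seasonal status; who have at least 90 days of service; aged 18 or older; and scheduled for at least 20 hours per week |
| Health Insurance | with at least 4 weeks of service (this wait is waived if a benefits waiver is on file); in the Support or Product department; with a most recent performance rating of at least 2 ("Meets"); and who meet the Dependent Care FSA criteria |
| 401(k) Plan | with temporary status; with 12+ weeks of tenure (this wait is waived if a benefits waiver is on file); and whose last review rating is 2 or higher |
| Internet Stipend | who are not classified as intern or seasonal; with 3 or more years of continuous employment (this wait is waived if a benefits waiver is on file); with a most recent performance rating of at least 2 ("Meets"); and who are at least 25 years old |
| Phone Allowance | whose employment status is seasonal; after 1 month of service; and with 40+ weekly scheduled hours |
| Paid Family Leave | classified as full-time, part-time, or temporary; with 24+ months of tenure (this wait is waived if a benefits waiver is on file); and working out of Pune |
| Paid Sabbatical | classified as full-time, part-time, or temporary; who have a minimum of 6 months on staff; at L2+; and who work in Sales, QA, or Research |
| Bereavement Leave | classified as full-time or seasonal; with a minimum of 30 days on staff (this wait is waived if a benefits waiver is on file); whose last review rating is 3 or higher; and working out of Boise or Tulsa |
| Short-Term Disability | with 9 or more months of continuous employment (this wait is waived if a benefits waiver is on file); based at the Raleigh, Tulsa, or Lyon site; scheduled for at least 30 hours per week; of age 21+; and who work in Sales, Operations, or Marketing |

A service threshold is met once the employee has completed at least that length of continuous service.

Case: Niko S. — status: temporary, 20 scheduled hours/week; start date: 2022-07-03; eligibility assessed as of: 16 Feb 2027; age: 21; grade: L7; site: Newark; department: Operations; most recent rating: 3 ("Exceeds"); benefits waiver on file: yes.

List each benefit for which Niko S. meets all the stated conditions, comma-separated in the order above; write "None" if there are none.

Service from 2022-07-03 to 16 Feb 2027: 1689 days.
Dependent Care FSA — status temporary ✗ (requires full-time, part-time, or seasonal) → not eligible.
Health Insurance — benefits waiver on file ✓; dept Operations ✗ → not eligible.
401(k) Plan — status temporary ✓; benefits waiver on file ✓; rating 3 ≥ 2 ✓ → eligible.
Internet Stipend — status temporary ✓ (not excluded); benefits waiver on file ✓; rating 3 ≥ 2 ✓; age 21 < 25 ✗ → not eligible.
Phone Allowance — status temporary ✗ (requires seasonal) → not eligible.
Paid Family Leave — status temporary ✓; benefits waiver on file ✓; site Newark ✗ (not Pune) → not eligible.
Paid Sabbatical — status temporary ✓; service 1689 days ≥ 6 months (≈180 days) ✓; grade L7 ≥ L2 ✓; dept Operations ✗ → not eligible.
Bereavement Leave — status temporary ✗ (requires full-time or seasonal) → not eligible.
Short-Term Disability — benefits waiver on file ✓; site Newark ✗ (not Raleigh, Tulsa, or Lyon) → not eligible.

401(k) Plan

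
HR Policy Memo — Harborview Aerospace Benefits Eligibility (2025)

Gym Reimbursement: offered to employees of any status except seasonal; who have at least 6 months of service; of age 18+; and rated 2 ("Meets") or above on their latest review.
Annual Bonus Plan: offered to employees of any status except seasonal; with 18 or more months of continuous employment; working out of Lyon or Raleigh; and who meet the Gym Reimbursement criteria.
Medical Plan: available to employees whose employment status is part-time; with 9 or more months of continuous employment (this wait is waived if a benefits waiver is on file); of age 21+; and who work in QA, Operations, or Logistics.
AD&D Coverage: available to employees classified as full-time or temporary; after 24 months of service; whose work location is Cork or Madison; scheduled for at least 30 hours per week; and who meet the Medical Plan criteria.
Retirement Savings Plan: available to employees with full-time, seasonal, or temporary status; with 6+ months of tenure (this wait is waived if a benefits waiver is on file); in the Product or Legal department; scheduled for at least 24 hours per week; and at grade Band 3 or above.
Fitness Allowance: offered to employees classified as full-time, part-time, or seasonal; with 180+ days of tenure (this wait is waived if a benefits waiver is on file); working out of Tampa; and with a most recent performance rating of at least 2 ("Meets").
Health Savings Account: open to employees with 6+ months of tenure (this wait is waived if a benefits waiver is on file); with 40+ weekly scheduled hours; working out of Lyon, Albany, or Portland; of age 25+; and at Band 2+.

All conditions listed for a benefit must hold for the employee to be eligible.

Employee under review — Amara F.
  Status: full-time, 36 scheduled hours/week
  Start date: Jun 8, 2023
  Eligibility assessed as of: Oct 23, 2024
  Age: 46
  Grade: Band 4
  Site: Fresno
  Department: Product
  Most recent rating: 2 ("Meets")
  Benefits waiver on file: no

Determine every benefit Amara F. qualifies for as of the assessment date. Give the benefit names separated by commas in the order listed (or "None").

Service from Jun 8, 2023 to Oct 23, 2024: 503 days.
Gym Reimbursement — status full-time ✓ (not excluded); service 503 days ≥ 6 months (≈180 days) ✓; age 46 ≥ 18 ✓; rating 2 ≥ 2 ✓ → eligible.
Annual Bonus Plan — status full-time ✓ (not excluded); service 503 days < 18 months (≈540 days) ✗ → not eligible.
Medical Plan — status full-time ✗ (requires part-time) → not eligible.
AD&D Coverage — status full-time ✓; service 503 days < 24 months (≈720 days) ✗ → not eligible.
Retirement Savings Plan — status full-time ✓; no waiver, service 503 days ≥ 6 months (≈180 days) ✓; dept Product ✓; 36 hrs/wk ≥ 24 ✓; grade Band 4 ≥ Band 3 ✓ → eligible.
Fitness Allowance — status full-time ✓; no waiver, service 503 days ≥ 180 days ✓; site Fresno ✗ (not Tampa) → not eligible.
Health Savings Account — no waiver, service 503 days ≥ 6 months (≈180 days) ✓; 36 hrs/wk < 40 ✗ → not eligible.

Gym Reimbursement, Retirement Savings Plan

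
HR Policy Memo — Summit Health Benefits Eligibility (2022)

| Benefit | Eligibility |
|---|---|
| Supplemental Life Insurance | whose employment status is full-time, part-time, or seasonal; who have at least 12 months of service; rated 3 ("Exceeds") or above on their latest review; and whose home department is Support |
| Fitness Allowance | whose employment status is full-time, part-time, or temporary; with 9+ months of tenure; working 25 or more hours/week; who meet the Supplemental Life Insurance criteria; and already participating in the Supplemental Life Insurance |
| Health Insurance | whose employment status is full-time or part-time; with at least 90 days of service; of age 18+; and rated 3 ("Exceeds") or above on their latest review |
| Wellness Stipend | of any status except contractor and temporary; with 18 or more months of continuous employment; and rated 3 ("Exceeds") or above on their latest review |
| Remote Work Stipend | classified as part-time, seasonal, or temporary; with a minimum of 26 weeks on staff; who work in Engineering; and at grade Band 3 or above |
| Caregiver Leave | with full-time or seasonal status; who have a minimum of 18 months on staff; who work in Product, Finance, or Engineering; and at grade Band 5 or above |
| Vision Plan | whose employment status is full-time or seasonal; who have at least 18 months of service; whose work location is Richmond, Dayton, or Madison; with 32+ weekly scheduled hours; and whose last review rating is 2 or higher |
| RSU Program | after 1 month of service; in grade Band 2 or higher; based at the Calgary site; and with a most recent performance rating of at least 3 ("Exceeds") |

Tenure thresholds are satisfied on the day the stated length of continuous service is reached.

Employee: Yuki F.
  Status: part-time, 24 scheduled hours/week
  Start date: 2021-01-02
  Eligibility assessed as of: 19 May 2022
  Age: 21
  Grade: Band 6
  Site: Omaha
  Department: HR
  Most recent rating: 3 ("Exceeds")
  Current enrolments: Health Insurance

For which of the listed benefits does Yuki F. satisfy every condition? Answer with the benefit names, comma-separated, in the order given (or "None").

Service from 2021-01-02 to 19 May 2022: 502 days.
Supplemental Life Insurance — status part-time ✓; service 502 days ≥ 12 months (≈360 days) ✓; rating 3 ≥ 3 ✓; dept HR ✗ → not eligible.
Fitness Allowance — status part-time ✓; service 502 days ≥ 9 months (≈270 days) ✓; 24 hrs/wk < 25 ✗ → not eligible.
Health Insurance — status part-time ✓; service 502 days ≥ 90 days ✓; age 21 ≥ 18 ✓; rating 3 ≥ 3 ✓ → eligible.
Wellness Stipend — status part-time ✓ (not excluded); service 502 days < 18 months (≈540 days) ✗ → not eligible.
Remote Work Stipend — status part-time ✓; service 502 days ≥ 26 weeks (≈182 days) ✓; dept HR ✗ → not eligible.
Caregiver Leave — status part-time ✗ (requires full-time or seasonal) → not eligible.
Vision Plan — status part-time ✗ (requires full-time or seasonal) → not eligible.
RSU Program — service 502 days ≥ 1 month (≈30 days) ✓; grade Band 6 ≥ Band 2 ✓; site Omaha ✗ (not Calgary) → not eligible.

Health Insurance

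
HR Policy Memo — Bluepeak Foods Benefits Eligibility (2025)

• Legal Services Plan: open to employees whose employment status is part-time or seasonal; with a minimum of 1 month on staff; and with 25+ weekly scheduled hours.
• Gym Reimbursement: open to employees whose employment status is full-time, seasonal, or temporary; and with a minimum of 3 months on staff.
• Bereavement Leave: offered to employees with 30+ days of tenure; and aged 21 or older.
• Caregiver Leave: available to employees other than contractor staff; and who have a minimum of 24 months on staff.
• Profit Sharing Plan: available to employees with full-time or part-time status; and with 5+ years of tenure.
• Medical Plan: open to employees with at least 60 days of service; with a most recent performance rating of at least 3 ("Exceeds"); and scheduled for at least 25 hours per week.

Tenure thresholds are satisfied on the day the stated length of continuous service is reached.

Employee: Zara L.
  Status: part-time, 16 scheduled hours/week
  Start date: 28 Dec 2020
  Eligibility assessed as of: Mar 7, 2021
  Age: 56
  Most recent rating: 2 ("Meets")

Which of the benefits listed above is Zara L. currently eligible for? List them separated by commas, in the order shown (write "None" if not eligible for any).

Service from 28 Dec 2020 to Mar 7, 2021: 69 days.
Legal Services Plan — status part-time ✓; service 69 days ≥ 1 month (≈30 days) ✓; 16 hrs/wk < 25 ✗ → not eligible.
Gym Reimbursement — status part-time ✗ (requires full-time, seasonal, or temporary) → not eligible.
Bereavement Leave — service 69 days ≥ 30 days ✓; age 56 ≥ 21 ✓ → eligible.
Caregiver Leave — status part-time ✓ (not excluded); service 69 days < 24 months (≈720 days) ✗ → not eligible.
Profit Sharing Plan — status part-time ✓; service 69 days < 5 years (≈1825 days) ✗ → not eligible.
Medical Plan — service 69 days ≥ 60 days ✓; rating 2 < 3 ✗ → not eligible.

Bereavement Leave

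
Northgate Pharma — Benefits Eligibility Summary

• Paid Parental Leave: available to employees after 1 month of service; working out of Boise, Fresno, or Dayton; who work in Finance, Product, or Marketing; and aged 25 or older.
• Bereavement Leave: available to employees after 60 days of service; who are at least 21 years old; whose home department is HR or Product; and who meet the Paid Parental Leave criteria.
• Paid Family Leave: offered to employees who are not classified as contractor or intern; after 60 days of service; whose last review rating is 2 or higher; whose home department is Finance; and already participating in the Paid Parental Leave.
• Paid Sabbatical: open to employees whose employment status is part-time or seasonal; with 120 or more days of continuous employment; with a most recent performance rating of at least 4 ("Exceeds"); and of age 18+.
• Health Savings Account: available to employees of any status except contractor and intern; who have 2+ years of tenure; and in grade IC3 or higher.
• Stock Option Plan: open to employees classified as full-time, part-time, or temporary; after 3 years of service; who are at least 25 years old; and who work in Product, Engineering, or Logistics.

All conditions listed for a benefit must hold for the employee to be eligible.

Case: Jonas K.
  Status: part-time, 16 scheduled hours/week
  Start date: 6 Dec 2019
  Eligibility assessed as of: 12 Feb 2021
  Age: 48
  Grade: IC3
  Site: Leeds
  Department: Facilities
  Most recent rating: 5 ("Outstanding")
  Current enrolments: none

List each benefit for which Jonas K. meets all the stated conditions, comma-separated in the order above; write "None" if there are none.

Paid Sabbatical

Service from 6 Dec 2019 to 12 Feb 2021: 434 days.
Paid Parental Leave — service 434 days ≥ 1 month (≈30 days) ✓; site Leeds ✗ (not Boise, Fresno, or Dayton) → not eligible.
Bereavement Leave — service 434 days ≥ 60 days ✓; age 48 ≥ 21 ✓; dept Facilities ✗ → not eligible.
Paid Family Leave — status part-time ✓ (not excluded); service 434 days ≥ 60 days ✓; rating 5 ≥ 2 ✓; dept Facilities ✗ → not eligible.
Paid Sabbatical — status part-time ✓; service 434 days ≥ 120 days ✓; rating 5 ≥ 4 ✓; age 48 ≥ 18 ✓ → eligible.
Health Savings Account — status part-time ✓ (not excluded); service 434 days < 2 years (≈730 days) ✗ → not eligible.
Stock Option Plan — status part-time ✓; service 434 days < 3 years (≈1095 days) ✗ → not eligible.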